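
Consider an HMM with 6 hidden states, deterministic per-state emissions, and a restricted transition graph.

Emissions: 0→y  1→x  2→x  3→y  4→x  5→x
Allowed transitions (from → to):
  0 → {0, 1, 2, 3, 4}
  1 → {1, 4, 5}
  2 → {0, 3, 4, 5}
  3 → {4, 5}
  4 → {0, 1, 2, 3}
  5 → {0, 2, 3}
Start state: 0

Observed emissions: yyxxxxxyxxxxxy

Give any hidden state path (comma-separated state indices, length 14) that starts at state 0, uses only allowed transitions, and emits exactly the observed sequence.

0,3,5,2,5,2,5,3,4,1,4,1,4,0

  pos 0: y in {0,3}, choose 0; start
  pos 1: y in {0,3}, choose 3; 0->3 ok
  pos 2: x in {1,2,4,5}, choose 5; 3->5 ok
  pos 3: x in {1,2,4,5}, choose 2; 5->2 ok
  pos 4: x in {1,2,4,5}, choose 5; 2->5 ok
  pos 5: x in {1,2,4,5}, choose 2; 5->2 ok
  pos 6: x in {1,2,4,5}, choose 5; 2->5 ok
  pos 7: y in {0,3}, choose 3; 5->3 ok
  pos 8: x in {1,2,4,5}, choose 4; 3->4 ok
  pos 9: x in {1,2,4,5}, choose 1; 4->1 ok
  pos 10: x in {1,2,4,5}, choose 4; 1->4 ok
  pos 11: x in {1,2,4,5}, choose 1; 4->1 ok
  pos 12: x in {1,2,4,5}, choose 4; 1->4 ok
  pos 13: y in {0,3}, choose 0; 4->0 ok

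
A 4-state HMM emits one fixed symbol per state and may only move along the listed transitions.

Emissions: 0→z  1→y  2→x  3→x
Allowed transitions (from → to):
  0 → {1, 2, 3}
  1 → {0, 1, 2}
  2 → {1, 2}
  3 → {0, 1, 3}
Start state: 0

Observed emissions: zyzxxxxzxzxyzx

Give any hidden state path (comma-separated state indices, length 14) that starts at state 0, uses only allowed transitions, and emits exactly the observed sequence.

0,1,0,3,3,3,3,0,3,0,2,1,0,2

  t0 'z' -> {0}, take 0 (start)
  t1 'y' -> {1}, take 1 (0->1 ok)
  t2 'z' -> {0}, take 0 (1->0 ok)
  t3 'x' -> {2,3}, take 3 (0->3 ok)
  t4 'x' -> {2,3}, take 3 (3->3 ok)
  t5 'x' -> {2,3}, take 3 (3->3 ok)
  t6 'x' -> {2,3}, take 3 (3->3 ok)
  t7 'z' -> {0}, take 0 (3->0 ok)
  t8 'x' -> {2,3}, take 3 (0->3 ok)
  t9 'z' -> {0}, take 0 (3->0 ok)
  t10 'x' -> {2,3}, take 2 (0->2 ok)
  t11 'y' -> {1}, take 1 (2->1 ok)
  t12 'z' -> {0}, take 0 (1->0 ok)
  t13 'x' -> {2,3}, take 2 (0->2 ok)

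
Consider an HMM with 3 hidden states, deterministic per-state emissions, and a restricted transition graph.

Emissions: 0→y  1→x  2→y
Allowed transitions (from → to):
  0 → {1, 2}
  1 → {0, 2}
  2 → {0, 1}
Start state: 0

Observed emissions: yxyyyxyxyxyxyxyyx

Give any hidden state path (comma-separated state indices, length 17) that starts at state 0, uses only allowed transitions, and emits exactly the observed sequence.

  0: obs=y cand={0,2} pick 0 [start]
  1: obs=x cand={1} pick 1 [0->1 ok]
  2: obs=y cand={0,2} pick 0 [1->0 ok]
  3: obs=y cand={0,2} pick 2 [0->2 ok]
  4: obs=y cand={0,2} pick 0 [2->0 ok]
  5: obs=x cand={1} pick 1 [0->1 ok]
  6: obs=y cand={0,2} pick 2 [1->2 ok]
  7: obs=x cand={1} pick 1 [2->1 ok]
  8: obs=y cand={0,2} pick 2 [1->2 ok]
  9: obs=x cand={1} pick 1 [2->1 ok]
  10: obs=y cand={0,2} pick 0 [1->0 ok]
  11: obs=x cand={1} pick 1 [0->1 ok]
  12: obs=y cand={0,2} pick 0 [1->0 ok]
  13: obs=x cand={1} pick 1 [0->1 ok]
  14: obs=y cand={0,2} pick 0 [1->0 ok]
  15: obs=y cand={0,2} pick 2 [0->2 ok]
  16: obs=x cand={1} pick 1 [2->1 ok]

0,1,0,2,0,1,2,1,2,1,0,1,0,1,0,2,1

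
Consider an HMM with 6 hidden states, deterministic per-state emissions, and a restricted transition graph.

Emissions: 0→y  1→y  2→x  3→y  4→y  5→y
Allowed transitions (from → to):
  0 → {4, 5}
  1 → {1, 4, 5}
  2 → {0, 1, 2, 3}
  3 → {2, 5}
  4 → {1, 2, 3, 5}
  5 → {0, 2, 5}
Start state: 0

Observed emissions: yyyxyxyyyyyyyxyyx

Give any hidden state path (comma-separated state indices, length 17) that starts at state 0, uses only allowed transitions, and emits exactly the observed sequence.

  [0] y  {0,1,3,4,5}  => 0  start
  [1] y  {0,1,3,4,5}  => 5  0->5 ok
  [2] y  {0,1,3,4,5}  => 5  5->5 ok
  [3] x  {2}  => 2  5->2 ok
  [4] y  {0,1,3,4,5}  => 3  2->3 ok
  [5] x  {2}  => 2  3->2 ok
  [6] y  {0,1,3,4,5}  => 1  2->1 ok
  [7] y  {0,1,3,4,5}  => 4  1->4 ok
  [8] y  {0,1,3,4,5}  => 1  4->1 ok
  [9] y  {0,1,3,4,5}  => 4  1->4 ok
  [10] y  {0,1,3,4,5}  => 3  4->3 ok
  [11] y  {0,1,3,4,5}  => 5  3->5 ok
  [12] y  {0,1,3,4,5}  => 5  5->5 ok
  [13] x  {2}  => 2  5->2 ok
  [14] y  {0,1,3,4,5}  => 1  2->1 ok
  [15] y  {0,1,3,4,5}  => 4  1->4 ok
  [16] x  {2}  => 2  4->2 ok

0,5,5,2,3,2,1,4,1,4,3,5,5,2,1,4,2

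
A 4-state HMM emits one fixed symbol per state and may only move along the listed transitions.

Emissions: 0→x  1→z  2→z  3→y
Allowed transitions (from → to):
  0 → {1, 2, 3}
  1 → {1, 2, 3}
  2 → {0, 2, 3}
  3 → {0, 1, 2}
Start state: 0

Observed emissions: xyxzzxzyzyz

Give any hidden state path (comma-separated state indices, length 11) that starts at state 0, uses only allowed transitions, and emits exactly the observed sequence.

0,3,0,2,2,0,1,3,2,3,1

  pos 0: x in {0}, choose 0; start
  pos 1: y in {3}, choose 3; 0->3 ok
  pos 2: x in {0}, choose 0; 3->0 ok
  pos 3: z in {1,2}, choose 2; 0->2 ok
  pos 4: z in {1,2}, choose 2; 2->2 ok
  pos 5: x in {0}, choose 0; 2->0 ok
  pos 6: z in {1,2}, choose 1; 0->1 ok
  pos 7: y in {3}, choose 3; 1->3 ok
  pos 8: z in {1,2}, choose 2; 3->2 ok
  pos 9: y in {3}, choose 3; 2->3 ok
  pos 10: z in {1,2}, choose 1; 3->1 ok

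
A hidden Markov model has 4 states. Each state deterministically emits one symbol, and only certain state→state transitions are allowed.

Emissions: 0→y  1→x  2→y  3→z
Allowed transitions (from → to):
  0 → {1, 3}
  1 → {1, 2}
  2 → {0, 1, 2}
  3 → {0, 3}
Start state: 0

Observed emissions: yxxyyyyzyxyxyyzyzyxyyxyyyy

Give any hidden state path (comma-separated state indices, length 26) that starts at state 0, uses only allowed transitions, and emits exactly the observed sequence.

0,1,1,2,2,2,0,3,0,1,2,1,2,0,3,0,3,0,1,2,0,1,2,2,2,0

  0: obs=y cand={0,2} pick 0 [start]
  1: obs=x cand={1} pick 1 [0->1 ok]
  2: obs=x cand={1} pick 1 [1->1 ok]
  3: obs=y cand={0,2} pick 2 [1->2 ok]
  4: obs=y cand={0,2} pick 2 [2->2 ok]
  5: obs=y cand={0,2} pick 2 [2->2 ok]
  6: obs=y cand={0,2} pick 0 [2->0 ok]
  7: obs=z cand={3} pick 3 [0->3 ok]
  8: obs=y cand={0,2} pick 0 [3->0 ok]
  9: obs=x cand={1} pick 1 [0->1 ok]
  10: obs=y cand={0,2} pick 2 [1->2 ok]
  11: obs=x cand={1} pick 1 [2->1 ok]
  12: obs=y cand={0,2} pick 2 [1->2 ok]
  13: obs=y cand={0,2} pick 0 [2->0 ok]
  14: obs=z cand={3} pick 3 [0->3 ok]
  15: obs=y cand={0,2} pick 0 [3->0 ok]
  16: obs=z cand={3} pick 3 [0->3 ok]
  17: obs=y cand={0,2} pick 0 [3->0 ok]
  18: obs=x cand={1} pick 1 [0->1 ok]
  19: obs=y cand={0,2} pick 2 [1->2 ok]
  20: obs=y cand={0,2} pick 0 [2->0 ok]
  21: obs=x cand={1} pick 1 [0->1 ok]
  22: obs=y cand={0,2} pick 2 [1->2 ok]
  23: obs=y cand={0,2} pick 2 [2->2 ok]
  24: obs=y cand={0,2} pick 2 [2->2 ok]
  25: obs=y cand={0,2} pick 0 [2->0 ok]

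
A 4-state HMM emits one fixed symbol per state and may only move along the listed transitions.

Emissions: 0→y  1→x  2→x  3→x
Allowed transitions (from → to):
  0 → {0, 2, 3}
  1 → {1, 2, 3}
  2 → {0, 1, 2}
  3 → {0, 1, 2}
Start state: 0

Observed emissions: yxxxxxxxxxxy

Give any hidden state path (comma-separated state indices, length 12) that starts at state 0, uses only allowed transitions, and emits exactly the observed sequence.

  0: obs=y cand={0} pick 0 [start]
  1: obs=x cand={1,2,3} pick 3 [0->3 ok]
  2: obs=x cand={1,2,3} pick 2 [3->2 ok]
  3: obs=x cand={1,2,3} pick 1 [2->1 ok]
  4: obs=x cand={1,2,3} pick 3 [1->3 ok]
  5: obs=x cand={1,2,3} pick 1 [3->1 ok]
  6: obs=x cand={1,2,3} pick 1 [1->1 ok]
  7: obs=x cand={1,2,3} pick 1 [1->1 ok]
  8: obs=x cand={1,2,3} pick 1 [1->1 ok]
  9: obs=x cand={1,2,3} pick 2 [1->2 ok]
  10: obs=x cand={1,2,3} pick 2 [2->2 ok]
  11: obs=y cand={0} pick 0 [2->0 ok]

0,3,2,1,3,1,1,1,1,2,2,0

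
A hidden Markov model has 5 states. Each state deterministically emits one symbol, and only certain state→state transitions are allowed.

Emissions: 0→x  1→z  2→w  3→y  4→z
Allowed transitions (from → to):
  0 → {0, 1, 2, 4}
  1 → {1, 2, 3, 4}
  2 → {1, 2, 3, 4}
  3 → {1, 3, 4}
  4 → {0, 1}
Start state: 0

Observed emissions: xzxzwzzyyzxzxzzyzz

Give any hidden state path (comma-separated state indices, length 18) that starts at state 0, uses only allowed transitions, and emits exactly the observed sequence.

  [0] x  {0}  => 0  start
  [1] z  {1,4}  => 4  0->4 ok
  [2] x  {0}  => 0  4->0 ok
  [3] z  {1,4}  => 1  0->1 ok
  [4] w  {2}  => 2  1->2 ok
  [5] z  {1,4}  => 4  2->4 ok
  [6] z  {1,4}  => 1  4->1 ok
  [7] y  {3}  => 3  1->3 ok
  [8] y  {3}  => 3  3->3 ok
  [9] z  {1,4}  => 4  3->4 ok
  [10] x  {0}  => 0  4->0 ok
  [11] z  {1,4}  => 4  0->4 ok
  [12] x  {0}  => 0  4->0 ok
  [13] z  {1,4}  => 1  0->1 ok
  [14] z  {1,4}  => 1  1->1 ok
  [15] y  {3}  => 3  1->3 ok
  [16] z  {1,4}  => 1  3->1 ok
  [17] z  {1,4}  => 4  1->4 ok

0,4,0,1,2,4,1,3,3,4,0,4,0,1,1,3,1,4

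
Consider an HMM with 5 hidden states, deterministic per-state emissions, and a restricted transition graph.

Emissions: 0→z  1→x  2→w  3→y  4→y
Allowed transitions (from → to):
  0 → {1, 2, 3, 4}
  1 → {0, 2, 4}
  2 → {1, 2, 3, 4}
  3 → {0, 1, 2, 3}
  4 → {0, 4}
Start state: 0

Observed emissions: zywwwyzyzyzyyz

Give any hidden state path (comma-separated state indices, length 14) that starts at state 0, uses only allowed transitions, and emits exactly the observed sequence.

  [0] z  {0}  => 0  start
  [1] y  {3,4}  => 3  0->3 ok
  [2] w  {2}  => 2  3->2 ok
  [3] w  {2}  => 2  2->2 ok
  [4] w  {2}  => 2  2->2 ok
  [5] y  {3,4}  => 3  2->3 ok
  [6] z  {0}  => 0  3->0 ok
  [7] y  {3,4}  => 4  0->4 ok
  [8] z  {0}  => 0  4->0 ok
  [9] y  {3,4}  => 3  0->3 ok
  [10] z  {0}  => 0  3->0 ok
  [11] y  {3,4}  => 4  0->4 ok
  [12] y  {3,4}  => 4  4->4 ok
  [13] z  {0}  => 0  4->0 ok

0,3,2,2,2,3,0,4,0,3,0,4,4,0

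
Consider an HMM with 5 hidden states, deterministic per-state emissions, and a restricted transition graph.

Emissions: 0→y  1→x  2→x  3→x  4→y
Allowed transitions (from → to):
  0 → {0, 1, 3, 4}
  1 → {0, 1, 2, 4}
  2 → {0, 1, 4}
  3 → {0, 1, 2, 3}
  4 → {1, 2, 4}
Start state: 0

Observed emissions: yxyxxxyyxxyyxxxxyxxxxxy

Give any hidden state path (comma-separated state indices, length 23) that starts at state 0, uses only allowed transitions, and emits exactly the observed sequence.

0,1,4,2,1,2,0,0,1,2,0,4,1,2,1,1,4,1,2,1,1,2,4

  t0 'y' -> {0,4}, take 0 (start)
  t1 'x' -> {1,2,3}, take 1 (0->1 ok)
  t2 'y' -> {0,4}, take 4 (1->4 ok)
  t3 'x' -> {1,2,3}, take 2 (4->2 ok)
  t4 'x' -> {1,2,3}, take 1 (2->1 ok)
  t5 'x' -> {1,2,3}, take 2 (1->2 ok)
  t6 'y' -> {0,4}, take 0 (2->0 ok)
  t7 'y' -> {0,4}, take 0 (0->0 ok)
  t8 'x' -> {1,2,3}, take 1 (0->1 ok)
  t9 'x' -> {1,2,3}, take 2 (1->2 ok)
  t10 'y' -> {0,4}, take 0 (2->0 ok)
  t11 'y' -> {0,4}, take 4 (0->4 ok)
  t12 'x' -> {1,2,3}, take 1 (4->1 ok)
  t13 'x' -> {1,2,3}, take 2 (1->2 ok)
  t14 'x' -> {1,2,3}, take 1 (2->1 ok)
  t15 'x' -> {1,2,3}, take 1 (1->1 ok)
  t16 'y' -> {0,4}, take 4 (1->4 ok)
  t17 'x' -> {1,2,3}, take 1 (4->1 ok)
  t18 'x' -> {1,2,3}, take 2 (1->2 ok)
  t19 'x' -> {1,2,3}, take 1 (2->1 ok)
  t20 'x' -> {1,2,3}, take 1 (1->1 ok)
  t21 'x' -> {1,2,3}, take 2 (1->2 ok)
  t22 'y' -> {0,4}, take 4 (2->4 ok)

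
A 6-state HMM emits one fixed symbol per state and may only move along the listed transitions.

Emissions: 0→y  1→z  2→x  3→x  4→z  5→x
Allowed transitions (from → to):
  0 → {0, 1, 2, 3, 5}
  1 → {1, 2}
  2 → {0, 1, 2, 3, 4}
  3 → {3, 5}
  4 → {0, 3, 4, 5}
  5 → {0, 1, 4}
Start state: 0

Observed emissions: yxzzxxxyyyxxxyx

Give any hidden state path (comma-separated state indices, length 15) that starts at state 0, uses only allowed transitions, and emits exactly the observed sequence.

0,5,4,4,3,3,5,0,0,0,3,3,5,0,3

  0: obs=y cand={0} pick 0 [start]
  1: obs=x cand={2,3,5} pick 5 [0->5 ok]
  2: obs=z cand={1,4} pick 4 [5->4 ok]
  3: obs=z cand={1,4} pick 4 [4->4 ok]
  4: obs=x cand={2,3,5} pick 3 [4->3 ok]
  5: obs=x cand={2,3,5} pick 3 [3->3 ok]
  6: obs=x cand={2,3,5} pick 5 [3->5 ok]
  7: obs=y cand={0} pick 0 [5->0 ok]
  8: obs=y cand={0} pick 0 [0->0 ok]
  9: obs=y cand={0} pick 0 [0->0 ok]
  10: obs=x cand={2,3,5} pick 3 [0->3 ok]
  11: obs=x cand={2,3,5} pick 3 [3->3 ok]
  12: obs=x cand={2,3,5} pick 5 [3->5 ok]
  13: obs=y cand={0} pick 0 [5->0 ok]
  14: obs=x cand={2,3,5} pick 3 [0->3 ok]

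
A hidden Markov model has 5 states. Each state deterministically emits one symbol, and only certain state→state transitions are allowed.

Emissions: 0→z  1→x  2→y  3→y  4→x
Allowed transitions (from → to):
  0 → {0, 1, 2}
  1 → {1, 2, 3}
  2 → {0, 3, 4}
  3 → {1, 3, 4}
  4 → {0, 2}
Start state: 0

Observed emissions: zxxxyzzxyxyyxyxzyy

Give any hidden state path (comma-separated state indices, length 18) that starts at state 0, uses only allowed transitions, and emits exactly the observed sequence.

  pos 0: z in {0}, choose 0; start
  pos 1: x in {1,4}, choose 1; 0->1 ok
  pos 2: x in {1,4}, choose 1; 1->1 ok
  pos 3: x in {1,4}, choose 1; 1->1 ok
  pos 4: y in {2,3}, choose 2; 1->2 ok
  pos 5: z in {0}, choose 0; 2->0 ok
  pos 6: z in {0}, choose 0; 0->0 ok
  pos 7: x in {1,4}, choose 1; 0->1 ok
  pos 8: y in {2,3}, choose 3; 1->3 ok
  pos 9: x in {1,4}, choose 4; 3->4 ok
  pos 10: y in {2,3}, choose 2; 4->2 ok
  pos 11: y in {2,3}, choose 3; 2->3 ok
  pos 12: x in {1,4}, choose 1; 3->1 ok
  pos 13: y in {2,3}, choose 3; 1->3 ok
  pos 14: x in {1,4}, choose 4; 3->4 ok
  pos 15: z in {0}, choose 0; 4->0 ok
  pos 16: y in {2,3}, choose 2; 0->2 ok
  pos 17: y in {2,3}, choose 3; 2->3 ok

0,1,1,1,2,0,0,1,3,4,2,3,1,3,4,0,2,3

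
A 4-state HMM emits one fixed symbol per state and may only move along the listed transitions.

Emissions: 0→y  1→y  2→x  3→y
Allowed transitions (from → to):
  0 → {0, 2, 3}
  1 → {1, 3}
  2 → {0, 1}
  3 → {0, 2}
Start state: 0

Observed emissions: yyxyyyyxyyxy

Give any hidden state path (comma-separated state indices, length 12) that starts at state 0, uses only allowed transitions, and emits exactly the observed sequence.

  [0] y  {0,1,3}  => 0  start
  [1] y  {0,1,3}  => 3  0->3 ok
  [2] x  {2}  => 2  3->2 ok
  [3] y  {0,1,3}  => 1  2->1 ok
  [4] y  {0,1,3}  => 3  1->3 ok
  [5] y  {0,1,3}  => 0  3->0 ok
  [6] y  {0,1,3}  => 0  0->0 ok
  [7] x  {2}  => 2  0->2 ok
  [8] y  {0,1,3}  => 1  2->1 ok
  [9] y  {0,1,3}  => 3  1->3 ok
  [10] x  {2}  => 2  3->2 ok
  [11] y  {0,1,3}  => 0  2->0 ok

0,3,2,1,3,0,0,2,1,3,2,0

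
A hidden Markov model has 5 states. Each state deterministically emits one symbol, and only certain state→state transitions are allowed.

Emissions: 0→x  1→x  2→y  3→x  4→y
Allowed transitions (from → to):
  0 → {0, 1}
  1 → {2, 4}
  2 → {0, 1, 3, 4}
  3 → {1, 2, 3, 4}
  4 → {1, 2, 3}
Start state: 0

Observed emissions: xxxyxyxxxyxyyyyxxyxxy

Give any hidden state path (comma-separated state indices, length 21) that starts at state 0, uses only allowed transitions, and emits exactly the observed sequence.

  0: obs=x cand={0,1,3} pick 0 [start]
  1: obs=x cand={0,1,3} pick 0 [0->0 ok]
  2: obs=x cand={0,1,3} pick 1 [0->1 ok]
  3: obs=y cand={2,4} pick 4 [1->4 ok]
  4: obs=x cand={0,1,3} pick 1 [4->1 ok]
  5: obs=y cand={2,4} pick 2 [1->2 ok]
  6: obs=x cand={0,1,3} pick 0 [2->0 ok]
  7: obs=x cand={0,1,3} pick 0 [0->0 ok]
  8: obs=x cand={0,1,3} pick 1 [0->1 ok]
  9: obs=y cand={2,4} pick 2 [1->2 ok]
  10: obs=x cand={0,1,3} pick 1 [2->1 ok]
  11: obs=y cand={2,4} pick 4 [1->4 ok]
  12: obs=y cand={2,4} pick 2 [4->2 ok]
  13: obs=y cand={2,4} pick 4 [2->4 ok]
  14: obs=y cand={2,4} pick 2 [4->2 ok]
  15: obs=x cand={0,1,3} pick 0 [2->0 ok]
  16: obs=x cand={0,1,3} pick 1 [0->1 ok]
  17: obs=y cand={2,4} pick 4 [1->4 ok]
  18: obs=x cand={0,1,3} pick 3 [4->3 ok]
  19: obs=x cand={0,1,3} pick 1 [3->1 ok]
  20: obs=y cand={2,4} pick 4 [1->4 ok]

0,0,1,4,1,2,0,0,1,2,1,4,2,4,2,0,1,4,3,1,4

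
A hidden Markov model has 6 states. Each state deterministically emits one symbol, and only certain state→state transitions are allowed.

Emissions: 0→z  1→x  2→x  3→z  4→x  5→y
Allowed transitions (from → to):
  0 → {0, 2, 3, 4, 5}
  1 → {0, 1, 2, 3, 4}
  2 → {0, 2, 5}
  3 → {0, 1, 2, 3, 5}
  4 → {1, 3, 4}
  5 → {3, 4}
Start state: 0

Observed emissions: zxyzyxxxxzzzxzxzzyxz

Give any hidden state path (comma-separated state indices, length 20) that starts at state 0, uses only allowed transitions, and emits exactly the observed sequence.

0,2,5,3,5,4,4,4,4,3,3,3,1,3,1,3,0,5,4,3

  0: obs=z cand={0,3} pick 0 [start]
  1: obs=x cand={1,2,4} pick 2 [0->2 ok]
  2: obs=y cand={5} pick 5 [2->5 ok]
  3: obs=z cand={0,3} pick 3 [5->3 ok]
  4: obs=y cand={5} pick 5 [3->5 ok]
  5: obs=x cand={1,2,4} pick 4 [5->4 ok]
  6: obs=x cand={1,2,4} pick 4 [4->4 ok]
  7: obs=x cand={1,2,4} pick 4 [4->4 ok]
  8: obs=x cand={1,2,4} pick 4 [4->4 ok]
  9: obs=z cand={0,3} pick 3 [4->3 ok]
  10: obs=z cand={0,3} pick 3 [3->3 ok]
  11: obs=z cand={0,3} pick 3 [3->3 ok]
  12: obs=x cand={1,2,4} pick 1 [3->1 ok]
  13: obs=z cand={0,3} pick 3 [1->3 ok]
  14: obs=x cand={1,2,4} pick 1 [3->1 ok]
  15: obs=z cand={0,3} pick 3 [1->3 ok]
  16: obs=z cand={0,3} pick 0 [3->0 ok]
  17: obs=y cand={5} pick 5 [0->5 ok]
  18: obs=x cand={1,2,4} pick 4 [5->4 ok]
  19: obs=z cand={0,3} pick 3 [4->3 ok]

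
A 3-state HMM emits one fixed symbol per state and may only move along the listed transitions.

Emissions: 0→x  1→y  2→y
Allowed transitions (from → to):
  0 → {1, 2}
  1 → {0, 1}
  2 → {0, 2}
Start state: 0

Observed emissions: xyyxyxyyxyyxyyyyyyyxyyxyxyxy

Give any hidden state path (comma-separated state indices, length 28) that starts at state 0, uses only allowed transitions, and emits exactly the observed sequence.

0,2,2,0,1,0,2,2,0,2,2,0,2,2,2,2,2,2,2,0,1,1,0,2,0,1,0,1

  t0 'x' -> {0}, take 0 (start)
  t1 'y' -> {1,2}, take 2 (0->2 ok)
  t2 'y' -> {1,2}, take 2 (2->2 ok)
  t3 'x' -> {0}, take 0 (2->0 ok)
  t4 'y' -> {1,2}, take 1 (0->1 ok)
  t5 'x' -> {0}, take 0 (1->0 ok)
  t6 'y' -> {1,2}, take 2 (0->2 ok)
  t7 'y' -> {1,2}, take 2 (2->2 ok)
  t8 'x' -> {0}, take 0 (2->0 ok)
  t9 'y' -> {1,2}, take 2 (0->2 ok)
  t10 'y' -> {1,2}, take 2 (2->2 ok)
  t11 'x' -> {0}, take 0 (2->0 ok)
  t12 'y' -> {1,2}, take 2 (0->2 ok)
  t13 'y' -> {1,2}, take 2 (2->2 ok)
  t14 'y' -> {1,2}, take 2 (2->2 ok)
  t15 'y' -> {1,2}, take 2 (2->2 ok)
  t16 'y' -> {1,2}, take 2 (2->2 ok)
  t17 'y' -> {1,2}, take 2 (2->2 ok)
  t18 'y' -> {1,2}, take 2 (2->2 ok)
  t19 'x' -> {0}, take 0 (2->0 ok)
  t20 'y' -> {1,2}, take 1 (0->1 ok)
  t21 'y' -> {1,2}, take 1 (1->1 ok)
  t22 'x' -> {0}, take 0 (1->0 ok)
  t23 'y' -> {1,2}, take 2 (0->2 ok)
  t24 'x' -> {0}, take 0 (2->0 ok)
  t25 'y' -> {1,2}, take 1 (0->1 ok)
  t26 'x' -> {0}, take 0 (1->0 ok)
  t27 'y' -> {1,2}, take 1 (0->1 ok)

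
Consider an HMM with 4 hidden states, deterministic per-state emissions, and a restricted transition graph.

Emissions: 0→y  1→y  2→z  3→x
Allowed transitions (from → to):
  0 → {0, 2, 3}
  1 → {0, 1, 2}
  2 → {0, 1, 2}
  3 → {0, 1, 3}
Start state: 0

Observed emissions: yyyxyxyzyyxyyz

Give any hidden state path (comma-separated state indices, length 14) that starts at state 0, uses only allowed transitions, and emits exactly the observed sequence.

  [0] y  {0,1}  => 0  start
  [1] y  {0,1}  => 0  0->0 ok
  [2] y  {0,1}  => 0  0->0 ok
  [3] x  {3}  => 3  0->3 ok
  [4] y  {0,1}  => 0  3->0 ok
  [5] x  {3}  => 3  0->3 ok
  [6] y  {0,1}  => 1  3->1 ok
  [7] z  {2}  => 2  1->2 ok
  [8] y  {0,1}  => 1  2->1 ok
  [9] y  {0,1}  => 0  1->0 ok
  [10] x  {3}  => 3  0->3 ok
  [11] y  {0,1}  => 1  3->1 ok
  [12] y  {0,1}  => 0  1->0 ok
  [13] z  {2}  => 2  0->2 ok

0,0,0,3,0,3,1,2,1,0,3,1,0,2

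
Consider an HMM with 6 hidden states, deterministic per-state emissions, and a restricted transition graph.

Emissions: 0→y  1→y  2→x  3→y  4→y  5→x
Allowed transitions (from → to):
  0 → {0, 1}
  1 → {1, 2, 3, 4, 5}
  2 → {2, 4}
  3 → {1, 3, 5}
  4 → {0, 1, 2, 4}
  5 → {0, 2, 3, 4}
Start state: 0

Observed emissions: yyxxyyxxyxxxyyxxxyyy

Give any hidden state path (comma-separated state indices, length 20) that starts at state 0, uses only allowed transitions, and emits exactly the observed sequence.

  0: obs=y cand={0,1,3,4} pick 0 [start]
  1: obs=y cand={0,1,3,4} pick 1 [0->1 ok]
  2: obs=x cand={2,5} pick 2 [1->2 ok]
  3: obs=x cand={2,5} pick 2 [2->2 ok]
  4: obs=y cand={0,1,3,4} pick 4 [2->4 ok]
  5: obs=y cand={0,1,3,4} pick 1 [4->1 ok]
  6: obs=x cand={2,5} pick 2 [1->2 ok]
  7: obs=x cand={2,5} pick 2 [2->2 ok]
  8: obs=y cand={0,1,3,4} pick 4 [2->4 ok]
  9: obs=x cand={2,5} pick 2 [4->2 ok]
  10: obs=x cand={2,5} pick 2 [2->2 ok]
  11: obs=x cand={2,5} pick 2 [2->2 ok]
  12: obs=y cand={0,1,3,4} pick 4 [2->4 ok]
  13: obs=y cand={0,1,3,4} pick 1 [4->1 ok]
  14: obs=x cand={2,5} pick 5 [1->5 ok]
  15: obs=x cand={2,5} pick 2 [5->2 ok]
  16: obs=x cand={2,5} pick 2 [2->2 ok]
  17: obs=y cand={0,1,3,4} pick 4 [2->4 ok]
  18: obs=y cand={0,1,3,4} pick 1 [4->1 ok]
  19: obs=y cand={0,1,3,4} pick 4 [1->4 ok]

0,1,2,2,4,1,2,2,4,2,2,2,4,1,5,2,2,4,1,4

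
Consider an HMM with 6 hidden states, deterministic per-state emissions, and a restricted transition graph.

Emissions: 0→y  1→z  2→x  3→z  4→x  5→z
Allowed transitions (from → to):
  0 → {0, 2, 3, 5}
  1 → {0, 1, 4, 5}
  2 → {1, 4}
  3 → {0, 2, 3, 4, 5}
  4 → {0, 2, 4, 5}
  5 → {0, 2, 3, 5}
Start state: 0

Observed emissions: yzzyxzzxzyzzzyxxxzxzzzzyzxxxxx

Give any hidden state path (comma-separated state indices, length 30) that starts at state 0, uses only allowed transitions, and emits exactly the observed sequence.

0,5,3,0,2,1,1,4,5,0,3,5,3,0,2,4,2,1,4,5,5,3,3,0,5,2,4,2,4,4

  pos 0: y in {0}, choose 0; start
  pos 1: z in {1,3,5}, choose 5; 0->5 ok
  pos 2: z in {1,3,5}, choose 3; 5->3 ok
  pos 3: y in {0}, choose 0; 3->0 ok
  pos 4: x in {2,4}, choose 2; 0->2 ok
  pos 5: z in {1,3,5}, choose 1; 2->1 ok
  pos 6: z in {1,3,5}, choose 1; 1->1 ok
  pos 7: x in {2,4}, choose 4; 1->4 ok
  pos 8: z in {1,3,5}, choose 5; 4->5 ok
  pos 9: y in {0}, choose 0; 5->0 ok
  pos 10: z in {1,3,5}, choose 3; 0->3 ok
  pos 11: z in {1,3,5}, choose 5; 3->5 ok
  pos 12: z in {1,3,5}, choose 3; 5->3 ok
  pos 13: y in {0}, choose 0; 3->0 ok
  pos 14: x in {2,4}, choose 2; 0->2 ok
  pos 15: x in {2,4}, choose 4; 2->4 ok
  pos 16: x in {2,4}, choose 2; 4->2 ok
  pos 17: z in {1,3,5}, choose 1; 2->1 ok
  pos 18: x in {2,4}, choose 4; 1->4 ok
  pos 19: z in {1,3,5}, choose 5; 4->5 ok
  pos 20: z in {1,3,5}, choose 5; 5->5 ok
  pos 21: z in {1,3,5}, choose 3; 5->3 ok
  pos 22: z in {1,3,5}, choose 3; 3->3 ok
  pos 23: y in {0}, choose 0; 3->0 ok
  pos 24: z in {1,3,5}, choose 5; 0->5 ok
  pos 25: x in {2,4}, choose 2; 5->2 ok
  pos 26: x in {2,4}, choose 4; 2->4 ok
  pos 27: x in {2,4}, choose 2; 4->2 ok
  pos 28: x in {2,4}, choose 4; 2->4 ok
  pos 29: x in {2,4}, choose 4; 4->4 ok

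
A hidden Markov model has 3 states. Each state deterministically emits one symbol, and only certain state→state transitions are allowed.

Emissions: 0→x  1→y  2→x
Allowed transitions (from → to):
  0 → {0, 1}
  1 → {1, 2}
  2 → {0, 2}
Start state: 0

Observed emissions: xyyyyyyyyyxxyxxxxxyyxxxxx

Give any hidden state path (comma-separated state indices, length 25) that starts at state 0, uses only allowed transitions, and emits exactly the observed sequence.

  0: obs=x cand={0,2} pick 0 [start]
  1: obs=y cand={1} pick 1 [0->1 ok]
  2: obs=y cand={1} pick 1 [1->1 ok]
  3: obs=y cand={1} pick 1 [1->1 ok]
  4: obs=y cand={1} pick 1 [1->1 ok]
  5: obs=y cand={1} pick 1 [1->1 ok]
  6: obs=y cand={1} pick 1 [1->1 ok]
  7: obs=y cand={1} pick 1 [1->1 ok]
  8: obs=y cand={1} pick 1 [1->1 ok]
  9: obs=y cand={1} pick 1 [1->1 ok]
  10: obs=x cand={0,2} pick 2 [1->2 ok]
  11: obs=x cand={0,2} pick 0 [2->0 ok]
  12: obs=y cand={1} pick 1 [0->1 ok]
  13: obs=x cand={0,2} pick 2 [1->2 ok]
  14: obs=x cand={0,2} pick 2 [2->2 ok]
  15: obs=x cand={0,2} pick 2 [2->2 ok]
  16: obs=x cand={0,2} pick 2 [2->2 ok]
  17: obs=x cand={0,2} pick 0 [2->0 ok]
  18: obs=y cand={1} pick 1 [0->1 ok]
  19: obs=y cand={1} pick 1 [1->1 ok]
  20: obs=x cand={0,2} pick 2 [1->2 ok]
  21: obs=x cand={0,2} pick 2 [2->2 ok]
  22: obs=x cand={0,2} pick 2 [2->2 ok]
  23: obs=x cand={0,2} pick 2 [2->2 ok]
  24: obs=x cand={0,2} pick 2 [2->2 ok]

0,1,1,1,1,1,1,1,1,1,2,0,1,2,2,2,2,0,1,1,2,2,2,2,2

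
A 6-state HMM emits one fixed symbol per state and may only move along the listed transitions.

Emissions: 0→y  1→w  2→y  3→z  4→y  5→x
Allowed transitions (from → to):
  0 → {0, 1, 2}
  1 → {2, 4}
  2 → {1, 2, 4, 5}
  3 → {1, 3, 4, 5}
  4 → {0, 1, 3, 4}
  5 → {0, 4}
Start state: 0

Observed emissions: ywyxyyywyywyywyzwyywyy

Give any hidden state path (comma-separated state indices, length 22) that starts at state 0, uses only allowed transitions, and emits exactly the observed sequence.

0,1,2,5,4,0,2,1,4,4,1,4,4,1,4,3,1,2,2,1,2,2

  pos 0: y in {0,2,4}, choose 0; start
  pos 1: w in {1}, choose 1; 0->1 ok
  pos 2: y in {0,2,4}, choose 2; 1->2 ok
  pos 3: x in {5}, choose 5; 2->5 ok
  pos 4: y in {0,2,4}, choose 4; 5->4 ok
  pos 5: y in {0,2,4}, choose 0; 4->0 ok
  pos 6: y in {0,2,4}, choose 2; 0->2 ok
  pos 7: w in {1}, choose 1; 2->1 ok
  pos 8: y in {0,2,4}, choose 4; 1->4 ok
  pos 9: y in {0,2,4}, choose 4; 4->4 ok
  pos 10: w in {1}, choose 1; 4->1 ok
  pos 11: y in {0,2,4}, choose 4; 1->4 ok
  pos 12: y in {0,2,4}, choose 4; 4->4 ok
  pos 13: w in {1}, choose 1; 4->1 ok
  pos 14: y in {0,2,4}, choose 4; 1->4 ok
  pos 15: z in {3}, choose 3; 4->3 ok
  pos 16: w in {1}, choose 1; 3->1 ok
  pos 17: y in {0,2,4}, choose 2; 1->2 ok
  pos 18: y in {0,2,4}, choose 2; 2->2 ok
  pos 19: w in {1}, choose 1; 2->1 ok
  pos 20: y in {0,2,4}, choose 2; 1->2 ok
  pos 21: y in {0,2,4}, choose 2; 2->2 ok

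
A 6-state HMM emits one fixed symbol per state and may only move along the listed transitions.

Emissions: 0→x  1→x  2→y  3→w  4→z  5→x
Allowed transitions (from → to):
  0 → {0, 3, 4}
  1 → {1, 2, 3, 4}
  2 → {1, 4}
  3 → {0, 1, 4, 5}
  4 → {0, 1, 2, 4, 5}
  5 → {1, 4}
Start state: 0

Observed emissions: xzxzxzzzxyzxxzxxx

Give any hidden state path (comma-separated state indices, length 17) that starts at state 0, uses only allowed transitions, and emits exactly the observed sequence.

  pos 0: x in {0,1,5}, choose 0; start
  pos 1: z in {4}, choose 4; 0->4 ok
  pos 2: x in {0,1,5}, choose 5; 4->5 ok
  pos 3: z in {4}, choose 4; 5->4 ok
  pos 4: x in {0,1,5}, choose 5; 4->5 ok
  pos 5: z in {4}, choose 4; 5->4 ok
  pos 6: z in {4}, choose 4; 4->4 ok
  pos 7: z in {4}, choose 4; 4->4 ok
  pos 8: x in {0,1,5}, choose 1; 4->1 ok
  pos 9: y in {2}, choose 2; 1->2 ok
  pos 10: z in {4}, choose 4; 2->4 ok
  pos 11: x in {0,1,5}, choose 5; 4->5 ok
  pos 12: x in {0,1,5}, choose 1; 5->1 ok
  pos 13: z in {4}, choose 4; 1->4 ok
  pos 14: x in {0,1,5}, choose 1; 4->1 ok
  pos 15: x in {0,1,5}, choose 1; 1->1 ok
  pos 16: x in {0,1,5}, choose 1; 1->1 ok

0,4,5,4,5,4,4,4,1,2,4,5,1,4,1,1,1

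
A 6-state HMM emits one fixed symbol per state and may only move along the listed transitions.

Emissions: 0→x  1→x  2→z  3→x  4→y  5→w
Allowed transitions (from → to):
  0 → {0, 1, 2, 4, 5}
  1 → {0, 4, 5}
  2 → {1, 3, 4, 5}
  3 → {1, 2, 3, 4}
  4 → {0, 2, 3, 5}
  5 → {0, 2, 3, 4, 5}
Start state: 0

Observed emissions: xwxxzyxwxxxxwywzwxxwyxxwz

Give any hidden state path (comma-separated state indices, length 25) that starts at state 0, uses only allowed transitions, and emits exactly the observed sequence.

0,5,0,0,2,4,0,5,3,3,1,0,5,4,5,2,5,0,0,5,4,3,1,5,2

  pos 0: x in {0,1,3}, choose 0; start
  pos 1: w in {5}, choose 5; 0->5 ok
  pos 2: x in {0,1,3}, choose 0; 5->0 ok
  pos 3: x in {0,1,3}, choose 0; 0->0 ok
  pos 4: z in {2}, choose 2; 0->2 ok
  pos 5: y in {4}, choose 4; 2->4 ok
  pos 6: x in {0,1,3}, choose 0; 4->0 ok
  pos 7: w in {5}, choose 5; 0->5 ok
  pos 8: x in {0,1,3}, choose 3; 5->3 ok
  pos 9: x in {0,1,3}, choose 3; 3->3 ok
  pos 10: x in {0,1,3}, choose 1; 3->1 ok
  pos 11: x in {0,1,3}, choose 0; 1->0 ok
  pos 12: w in {5}, choose 5; 0->5 ok
  pos 13: y in {4}, choose 4; 5->4 ok
  pos 14: w in {5}, choose 5; 4->5 ok
  pos 15: z in {2}, choose 2; 5->2 ok
  pos 16: w in {5}, choose 5; 2->5 ok
  pos 17: x in {0,1,3}, choose 0; 5->0 ok
  pos 18: x in {0,1,3}, choose 0; 0->0 ok
  pos 19: w in {5}, choose 5; 0->5 ok
  pos 20: y in {4}, choose 4; 5->4 ok
  pos 21: x in {0,1,3}, choose 3; 4->3 ok
  pos 22: x in {0,1,3}, choose 1; 3->1 ok
  pos 23: w in {5}, choose 5; 1->5 ok
  pos 24: z in {2}, choose 2; 5->2 ok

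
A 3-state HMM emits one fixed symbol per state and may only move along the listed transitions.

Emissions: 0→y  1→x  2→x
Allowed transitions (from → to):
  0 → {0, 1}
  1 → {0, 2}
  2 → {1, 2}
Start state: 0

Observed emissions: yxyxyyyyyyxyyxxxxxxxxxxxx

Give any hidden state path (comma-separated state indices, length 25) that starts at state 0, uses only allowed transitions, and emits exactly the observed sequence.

0,1,0,1,0,0,0,0,0,0,1,0,0,1,2,1,2,2,2,2,1,2,2,2,1

  [0] y  {0}  => 0  start
  [1] x  {1,2}  => 1  0->1 ok
  [2] y  {0}  => 0  1->0 ok
  [3] x  {1,2}  => 1  0->1 ok
  [4] y  {0}  => 0  1->0 ok
  [5] y  {0}  => 0  0->0 ok
  [6] y  {0}  => 0  0->0 ok
  [7] y  {0}  => 0  0->0 ok
  [8] y  {0}  => 0  0->0 ok
  [9] y  {0}  => 0  0->0 ok
  [10] x  {1,2}  => 1  0->1 ok
  [11] y  {0}  => 0  1->0 ok
  [12] y  {0}  => 0  0->0 ok
  [13] x  {1,2}  => 1  0->1 ok
  [14] x  {1,2}  => 2  1->2 ok
  [15] x  {1,2}  => 1  2->1 ok
  [16] x  {1,2}  => 2  1->2 ok
  [17] x  {1,2}  => 2  2->2 ok
  [18] x  {1,2}  => 2  2->2 ok
  [19] x  {1,2}  => 2  2->2 ok
  [20] x  {1,2}  => 1  2->1 ok
  [21] x  {1,2}  => 2  1->2 ok
  [22] x  {1,2}  => 2  2->2 ok
  [23] x  {1,2}  => 2  2->2 ok
  [24] x  {1,2}  => 1  2->1 ok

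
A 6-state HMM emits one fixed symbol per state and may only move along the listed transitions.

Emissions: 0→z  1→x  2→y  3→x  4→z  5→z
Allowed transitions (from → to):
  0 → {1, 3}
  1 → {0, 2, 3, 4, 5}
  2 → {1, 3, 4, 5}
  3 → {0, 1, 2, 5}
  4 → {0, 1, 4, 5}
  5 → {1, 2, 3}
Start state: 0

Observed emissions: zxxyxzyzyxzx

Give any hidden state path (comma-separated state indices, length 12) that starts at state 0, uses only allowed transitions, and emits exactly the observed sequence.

0,1,3,2,3,5,2,5,2,3,0,3

  0: obs=z cand={0,4,5} pick 0 [start]
  1: obs=x cand={1,3} pick 1 [0->1 ok]
  2: obs=x cand={1,3} pick 3 [1->3 ok]
  3: obs=y cand={2} pick 2 [3->2 ok]
  4: obs=x cand={1,3} pick 3 [2->3 ok]
  5: obs=z cand={0,4,5} pick 5 [3->5 ok]
  6: obs=y cand={2} pick 2 [5->2 ok]
  7: obs=z cand={0,4,5} pick 5 [2->5 ok]
  8: obs=y cand={2} pick 2 [5->2 ok]
  9: obs=x cand={1,3} pick 3 [2->3 ok]
  10: obs=z cand={0,4,5} pick 0 [3->0 ok]
  11: obs=x cand={1,3} pick 3 [0->3 ok]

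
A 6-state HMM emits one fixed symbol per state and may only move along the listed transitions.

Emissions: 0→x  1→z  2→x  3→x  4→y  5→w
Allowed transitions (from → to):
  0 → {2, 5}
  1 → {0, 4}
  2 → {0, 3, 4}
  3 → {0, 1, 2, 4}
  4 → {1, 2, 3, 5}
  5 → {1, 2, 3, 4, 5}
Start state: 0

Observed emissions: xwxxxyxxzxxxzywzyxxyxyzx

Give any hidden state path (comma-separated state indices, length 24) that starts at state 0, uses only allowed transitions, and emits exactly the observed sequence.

0,5,3,0,2,4,2,3,1,0,2,3,1,4,5,1,4,3,2,4,2,4,1,0

  0: obs=x cand={0,2,3} pick 0 [start]
  1: obs=w cand={5} pick 5 [0->5 ok]
  2: obs=x cand={0,2,3} pick 3 [5->3 ok]
  3: obs=x cand={0,2,3} pick 0 [3->0 ok]
  4: obs=x cand={0,2,3} pick 2 [0->2 ok]
  5: obs=y cand={4} pick 4 [2->4 ok]
  6: obs=x cand={0,2,3} pick 2 [4->2 ok]
  7: obs=x cand={0,2,3} pick 3 [2->3 ok]
  8: obs=z cand={1} pick 1 [3->1 ok]
  9: obs=x cand={0,2,3} pick 0 [1->0 ok]
  10: obs=x cand={0,2,3} pick 2 [0->2 ok]
  11: obs=x cand={0,2,3} pick 3 [2->3 ok]
  12: obs=z cand={1} pick 1 [3->1 ok]
  13: obs=y cand={4} pick 4 [1->4 ok]
  14: obs=w cand={5} pick 5 [4->5 ok]
  15: obs=z cand={1} pick 1 [5->1 ok]
  16: obs=y cand={4} pick 4 [1->4 ok]
  17: obs=x cand={0,2,3} pick 3 [4->3 ok]
  18: obs=x cand={0,2,3} pick 2 [3->2 ok]
  19: obs=y cand={4} pick 4 [2->4 ok]
  20: obs=x cand={0,2,3} pick 2 [4->2 ok]
  21: obs=y cand={4} pick 4 [2->4 ok]
  22: obs=z cand={1} pick 1 [4->1 ok]
  23: obs=x cand={0,2,3} pick 0 [1->0 ok]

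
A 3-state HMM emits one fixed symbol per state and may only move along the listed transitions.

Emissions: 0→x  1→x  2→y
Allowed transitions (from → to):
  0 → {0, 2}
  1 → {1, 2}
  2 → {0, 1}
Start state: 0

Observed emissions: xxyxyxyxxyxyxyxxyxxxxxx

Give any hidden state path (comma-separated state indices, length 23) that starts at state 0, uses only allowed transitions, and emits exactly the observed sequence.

0,0,2,1,2,1,2,1,1,2,0,2,1,2,1,1,2,0,0,0,0,0,0

  0: obs=x cand={0,1} pick 0 [start]
  1: obs=x cand={0,1} pick 0 [0->0 ok]
  2: obs=y cand={2} pick 2 [0->2 ok]
  3: obs=x cand={0,1} pick 1 [2->1 ok]
  4: obs=y cand={2} pick 2 [1->2 ok]
  5: obs=x cand={0,1} pick 1 [2->1 ok]
  6: obs=y cand={2} pick 2 [1->2 ok]
  7: obs=x cand={0,1} pick 1 [2->1 ok]
  8: obs=x cand={0,1} pick 1 [1->1 ok]
  9: obs=y cand={2} pick 2 [1->2 ok]
  10: obs=x cand={0,1} pick 0 [2->0 ok]
  11: obs=y cand={2} pick 2 [0->2 ok]
  12: obs=x cand={0,1} pick 1 [2->1 ok]
  13: obs=y cand={2} pick 2 [1->2 ok]
  14: obs=x cand={0,1} pick 1 [2->1 ok]
  15: obs=x cand={0,1} pick 1 [1->1 ok]
  16: obs=y cand={2} pick 2 [1->2 ok]
  17: obs=x cand={0,1} pick 0 [2->0 ok]
  18: obs=x cand={0,1} pick 0 [0->0 ok]
  19: obs=x cand={0,1} pick 0 [0->0 ok]
  20: obs=x cand={0,1} pick 0 [0->0 ok]
  21: obs=x cand={0,1} pick 0 [0->0 ok]
  22: obs=x cand={0,1} pick 0 [0->0 ok]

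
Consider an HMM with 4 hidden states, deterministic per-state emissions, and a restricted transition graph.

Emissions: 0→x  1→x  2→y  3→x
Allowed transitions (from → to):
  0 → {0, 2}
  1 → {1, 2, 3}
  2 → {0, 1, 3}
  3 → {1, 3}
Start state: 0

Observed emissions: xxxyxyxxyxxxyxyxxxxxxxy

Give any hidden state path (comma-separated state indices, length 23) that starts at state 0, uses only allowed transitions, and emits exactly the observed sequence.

0,0,0,2,0,2,0,0,2,3,3,1,2,0,2,3,3,1,3,1,1,1,2

  0: obs=x cand={0,1,3} pick 0 [start]
  1: obs=x cand={0,1,3} pick 0 [0->0 ok]
  2: obs=x cand={0,1,3} pick 0 [0->0 ok]
  3: obs=y cand={2} pick 2 [0->2 ok]
  4: obs=x cand={0,1,3} pick 0 [2->0 ok]
  5: obs=y cand={2} pick 2 [0->2 ok]
  6: obs=x cand={0,1,3} pick 0 [2->0 ok]
  7: obs=x cand={0,1,3} pick 0 [0->0 ok]
  8: obs=y cand={2} pick 2 [0->2 ok]
  9: obs=x cand={0,1,3} pick 3 [2->3 ok]
  10: obs=x cand={0,1,3} pick 3 [3->3 ok]
  11: obs=x cand={0,1,3} pick 1 [3->1 ok]
  12: obs=y cand={2} pick 2 [1->2 ok]
  13: obs=x cand={0,1,3} pick 0 [2->0 ok]
  14: obs=y cand={2} pick 2 [0->2 ok]
  15: obs=x cand={0,1,3} pick 3 [2->3 ok]
  16: obs=x cand={0,1,3} pick 3 [3->3 ok]
  17: obs=x cand={0,1,3} pick 1 [3->1 ok]
  18: obs=x cand={0,1,3} pick 3 [1->3 ok]
  19: obs=x cand={0,1,3} pick 1 [3->1 ok]
  20: obs=x cand={0,1,3} pick 1 [1->1 ok]
  21: obs=x cand={0,1,3} pick 1 [1->1 ok]
  22: obs=y cand={2} pick 2 [1->2 ok]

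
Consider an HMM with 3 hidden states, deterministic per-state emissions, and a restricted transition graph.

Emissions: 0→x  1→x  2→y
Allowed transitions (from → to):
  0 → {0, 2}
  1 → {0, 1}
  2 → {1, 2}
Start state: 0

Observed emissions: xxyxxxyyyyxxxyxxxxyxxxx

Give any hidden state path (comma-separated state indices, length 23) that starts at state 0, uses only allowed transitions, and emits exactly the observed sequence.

  t0 'x' -> {0,1}, take 0 (start)
  t1 'x' -> {0,1}, take 0 (0->0 ok)
  t2 'y' -> {2}, take 2 (0->2 ok)
  t3 'x' -> {0,1}, take 1 (2->1 ok)
  t4 'x' -> {0,1}, take 0 (1->0 ok)
  t5 'x' -> {0,1}, take 0 (0->0 ok)
  t6 'y' -> {2}, take 2 (0->2 ok)
  t7 'y' -> {2}, take 2 (2->2 ok)
  t8 'y' -> {2}, take 2 (2->2 ok)
  t9 'y' -> {2}, take 2 (2->2 ok)
  t10 'x' -> {0,1}, take 1 (2->1 ok)
  t11 'x' -> {0,1}, take 1 (1->1 ok)
  t12 'x' -> {0,1}, take 0 (1->0 ok)
  t13 'y' -> {2}, take 2 (0->2 ok)
  t14 'x' -> {0,1}, take 1 (2->1 ok)
  t15 'x' -> {0,1}, take 1 (1->1 ok)
  t16 'x' -> {0,1}, take 0 (1->0 ok)
  t17 'x' -> {0,1}, take 0 (0->0 ok)
  t18 'y' -> {2}, take 2 (0->2 ok)
  t19 'x' -> {0,1}, take 1 (2->1 ok)
  t20 'x' -> {0,1}, take 1 (1->1 ok)
  t21 'x' -> {0,1}, take 1 (1->1 ok)
  t22 'x' -> {0,1}, take 0 (1->0 ok)

0,0,2,1,0,0,2,2,2,2,1,1,0,2,1,1,0,0,2,1,1,1,0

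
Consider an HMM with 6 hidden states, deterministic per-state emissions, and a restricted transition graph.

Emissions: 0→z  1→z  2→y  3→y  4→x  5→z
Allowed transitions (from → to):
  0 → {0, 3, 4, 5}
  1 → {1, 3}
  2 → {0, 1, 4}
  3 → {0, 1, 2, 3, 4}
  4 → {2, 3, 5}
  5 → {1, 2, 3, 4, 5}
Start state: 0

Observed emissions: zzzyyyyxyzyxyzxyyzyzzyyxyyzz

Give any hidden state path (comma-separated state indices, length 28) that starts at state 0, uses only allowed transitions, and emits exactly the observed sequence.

  pos 0: z in {0,1,5}, choose 0; start
  pos 1: z in {0,1,5}, choose 0; 0->0 ok
  pos 2: z in {0,1,5}, choose 5; 0->5 ok
  pos 3: y in {2,3}, choose 3; 5->3 ok
  pos 4: y in {2,3}, choose 3; 3->3 ok
  pos 5: y in {2,3}, choose 3; 3->3 ok
  pos 6: y in {2,3}, choose 3; 3->3 ok
  pos 7: x in {4}, choose 4; 3->4 ok
  pos 8: y in {2,3}, choose 3; 4->3 ok
  pos 9: z in {0,1,5}, choose 1; 3->1 ok
  pos 10: y in {2,3}, choose 3; 1->3 ok
  pos 11: x in {4}, choose 4; 3->4 ok
  pos 12: y in {2,3}, choose 2; 4->2 ok
  pos 13: z in {0,1,5}, choose 0; 2->0 ok
  pos 14: x in {4}, choose 4; 0->4 ok
  pos 15: y in {2,3}, choose 3; 4->3 ok
  pos 16: y in {2,3}, choose 2; 3->2 ok
  pos 17: z in {0,1,5}, choose 1; 2->1 ok
  pos 18: y in {2,3}, choose 3; 1->3 ok
  pos 19: z in {0,1,5}, choose 1; 3->1 ok
  pos 20: z in {0,1,5}, choose 1; 1->1 ok
  pos 21: y in {2,3}, choose 3; 1->3 ok
  pos 22: y in {2,3}, choose 2; 3->2 ok
  pos 23: x in {4}, choose 4; 2->4 ok
  pos 24: y in {2,3}, choose 3; 4->3 ok
  pos 25: y in {2,3}, choose 2; 3->2 ok
  pos 26: z in {0,1,5}, choose 0; 2->0 ok
  pos 27: z in {0,1,5}, choose 5; 0->5 ok

0,0,5,3,3,3,3,4,3,1,3,4,2,0,4,3,2,1,3,1,1,3,2,4,3,2,0,5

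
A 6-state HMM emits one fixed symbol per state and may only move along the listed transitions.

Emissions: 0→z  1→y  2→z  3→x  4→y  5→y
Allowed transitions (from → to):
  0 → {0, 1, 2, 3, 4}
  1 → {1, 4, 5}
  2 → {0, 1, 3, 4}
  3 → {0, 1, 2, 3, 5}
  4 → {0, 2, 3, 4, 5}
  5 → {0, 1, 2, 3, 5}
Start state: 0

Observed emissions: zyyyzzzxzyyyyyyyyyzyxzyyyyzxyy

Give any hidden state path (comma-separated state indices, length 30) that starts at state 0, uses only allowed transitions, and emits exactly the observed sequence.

  [0] z  {0,2}  => 0  start
  [1] y  {1,4,5}  => 1  0->1 ok
  [2] y  {1,4,5}  => 4  1->4 ok
  [3] y  {1,4,5}  => 4  4->4 ok
  [4] z  {0,2}  => 2  4->2 ok
  [5] z  {0,2}  => 0  2->0 ok
  [6] z  {0,2}  => 2  0->2 ok
  [7] x  {3}  => 3  2->3 ok
  [8] z  {0,2}  => 2  3->2 ok
  [9] y  {1,4,5}  => 1  2->1 ok
  [10] y  {1,4,5}  => 5  1->5 ok
  [11] y  {1,4,5}  => 5  5->5 ok
  [12] y  {1,4,5}  => 1  5->1 ok
  [13] y  {1,4,5}  => 4  1->4 ok
  [14] y  {1,4,5}  => 5  4->5 ok
  [15] y  {1,4,5}  => 1  5->1 ok
  [16] y  {1,4,5}  => 4  1->4 ok
  [17] y  {1,4,5}  => 5  4->5 ok
  [18] z  {0,2}  => 0  5->0 ok
  [19] y  {1,4,5}  => 4  0->4 ok
  [20] x  {3}  => 3  4->3 ok
  [21] z  {0,2}  => 2  3->2 ok
  [22] y  {1,4,5}  => 4  2->4 ok
  [23] y  {1,4,5}  => 5  4->5 ok
  [24] y  {1,4,5}  => 1  5->1 ok
  [25] y  {1,4,5}  => 4  1->4 ok
  [26] z  {0,2}  => 0  4->0 ok
  [27] x  {3}  => 3  0->3 ok
  [28] y  {1,4,5}  => 1  3->1 ok
  [29] y  {1,4,5}  => 4  1->4 ok

0,1,4,4,2,0,2,3,2,1,5,5,1,4,5,1,4,5,0,4,3,2,4,5,1,4,0,3,1,4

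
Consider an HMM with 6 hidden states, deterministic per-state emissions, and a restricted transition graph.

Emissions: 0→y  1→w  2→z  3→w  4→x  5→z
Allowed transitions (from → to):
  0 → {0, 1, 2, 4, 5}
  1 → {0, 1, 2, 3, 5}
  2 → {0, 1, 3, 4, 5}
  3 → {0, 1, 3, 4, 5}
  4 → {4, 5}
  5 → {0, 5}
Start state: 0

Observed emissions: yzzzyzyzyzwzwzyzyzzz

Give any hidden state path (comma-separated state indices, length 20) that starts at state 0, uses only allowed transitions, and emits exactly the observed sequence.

  [0] y  {0}  => 0  start
  [1] z  {2,5}  => 5  0->5 ok
  [2] z  {2,5}  => 5  5->5 ok
  [3] z  {2,5}  => 5  5->5 ok
  [4] y  {0}  => 0  5->0 ok
  [5] z  {2,5}  => 2  0->2 ok
  [6] y  {0}  => 0  2->0 ok
  [7] z  {2,5}  => 5  0->5 ok
  [8] y  {0}  => 0  5->0 ok
  [9] z  {2,5}  => 2  0->2 ok
  [10] w  {1,3}  => 1  2->1 ok
  [11] z  {2,5}  => 2  1->2 ok
  [12] w  {1,3}  => 3  2->3 ok
  [13] z  {2,5}  => 5  3->5 ok
  [14] y  {0}  => 0  5->0 ok
  [15] z  {2,5}  => 5  0->5 ok
  [16] y  {0}  => 0  5->0 ok
  [17] z  {2,5}  => 2  0->2 ok
  [18] z  {2,5}  => 5  2->5 ok
  [19] z  {2,5}  => 5  5->5 ok

0,5,5,5,0,2,0,5,0,2,1,2,3,5,0,5,0,2,5,5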